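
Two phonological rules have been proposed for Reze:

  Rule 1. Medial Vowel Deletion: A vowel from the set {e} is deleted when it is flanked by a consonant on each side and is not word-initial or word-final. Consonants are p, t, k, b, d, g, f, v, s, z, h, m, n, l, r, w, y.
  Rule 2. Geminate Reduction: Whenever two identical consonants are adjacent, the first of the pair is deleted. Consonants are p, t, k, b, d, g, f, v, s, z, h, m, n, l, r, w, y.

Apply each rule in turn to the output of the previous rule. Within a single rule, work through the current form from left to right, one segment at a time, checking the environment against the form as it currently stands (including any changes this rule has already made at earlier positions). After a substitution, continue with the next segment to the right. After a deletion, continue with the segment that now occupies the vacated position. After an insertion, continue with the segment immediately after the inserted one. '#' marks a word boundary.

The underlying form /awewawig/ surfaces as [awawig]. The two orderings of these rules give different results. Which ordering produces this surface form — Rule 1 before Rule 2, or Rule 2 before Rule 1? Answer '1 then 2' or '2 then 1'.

Order 1 then 2:
  1 Medial Vowel Deletion: [awewawig] → [awwawig]
  2 Geminate Reduction: [awwawig] → [awawig]
  result: [awawig]
Order 2 then 1:
  2 Geminate Reduction: no change — [awewawig]
  1 Medial Vowel Deletion: [awewawig] → [awwawig]
  result: [awwawig]

1 then 2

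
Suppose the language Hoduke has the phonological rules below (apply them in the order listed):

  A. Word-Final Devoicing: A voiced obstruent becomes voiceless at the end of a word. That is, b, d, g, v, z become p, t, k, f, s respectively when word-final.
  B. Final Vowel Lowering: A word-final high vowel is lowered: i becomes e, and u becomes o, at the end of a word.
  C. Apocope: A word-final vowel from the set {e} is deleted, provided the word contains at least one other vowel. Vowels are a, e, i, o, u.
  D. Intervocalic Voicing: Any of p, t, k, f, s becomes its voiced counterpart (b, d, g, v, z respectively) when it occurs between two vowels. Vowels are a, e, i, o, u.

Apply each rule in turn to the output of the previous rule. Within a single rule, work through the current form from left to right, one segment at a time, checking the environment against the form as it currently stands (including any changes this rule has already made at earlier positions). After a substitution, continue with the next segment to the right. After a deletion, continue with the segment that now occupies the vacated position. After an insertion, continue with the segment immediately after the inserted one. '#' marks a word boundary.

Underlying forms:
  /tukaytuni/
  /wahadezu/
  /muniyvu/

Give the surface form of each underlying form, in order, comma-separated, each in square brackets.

[tugaytun], [wahadezo], [muniyvo]

/tukaytuni/:
  A Word-Final Devoicing: no change — [tukaytuni]
  B Final Vowel Lowering: [tukaytuni] → [tukaytune]
  C Apocope: [tukaytune] → [tukaytun]
  D Intervocalic Voicing: [tukaytun] → [tugaytun]
/wahadezu/:
  A Word-Final Devoicing: no change — [wahadezu]
  B Final Vowel Lowering: [wahadezu] → [wahadezo]
  C Apocope: no change — [wahadezo]
  D Intervocalic Voicing: no change — [wahadezo]
/muniyvu/:
  A Word-Final Devoicing: no change — [muniyvu]
  B Final Vowel Lowering: [muniyvu] → [muniyvo]
  C Apocope: no change — [muniyvo]
  D Intervocalic Voicing: no change — [muniyvo]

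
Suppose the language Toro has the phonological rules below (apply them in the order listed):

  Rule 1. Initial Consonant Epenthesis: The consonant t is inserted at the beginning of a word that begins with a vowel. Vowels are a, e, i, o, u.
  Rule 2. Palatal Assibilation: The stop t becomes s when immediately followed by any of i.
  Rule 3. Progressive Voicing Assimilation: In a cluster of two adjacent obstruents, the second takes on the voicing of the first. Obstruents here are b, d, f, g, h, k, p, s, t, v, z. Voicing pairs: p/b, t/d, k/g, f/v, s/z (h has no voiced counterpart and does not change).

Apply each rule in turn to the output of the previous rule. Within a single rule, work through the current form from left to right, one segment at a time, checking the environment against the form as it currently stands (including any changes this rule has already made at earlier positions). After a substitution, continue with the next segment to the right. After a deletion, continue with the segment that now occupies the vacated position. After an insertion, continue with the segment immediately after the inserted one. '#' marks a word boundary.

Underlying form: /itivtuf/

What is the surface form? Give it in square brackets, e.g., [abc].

Rule 1 Initial Consonant Epenthesis: [itivtuf] → [titivtuf]
Rule 2 Palatal Assibilation: [titivtuf] → [sisivtuf]
Rule 3 Progressive Voicing Assimilation: [sisivtuf] → [sisivduf]

[sisivduf]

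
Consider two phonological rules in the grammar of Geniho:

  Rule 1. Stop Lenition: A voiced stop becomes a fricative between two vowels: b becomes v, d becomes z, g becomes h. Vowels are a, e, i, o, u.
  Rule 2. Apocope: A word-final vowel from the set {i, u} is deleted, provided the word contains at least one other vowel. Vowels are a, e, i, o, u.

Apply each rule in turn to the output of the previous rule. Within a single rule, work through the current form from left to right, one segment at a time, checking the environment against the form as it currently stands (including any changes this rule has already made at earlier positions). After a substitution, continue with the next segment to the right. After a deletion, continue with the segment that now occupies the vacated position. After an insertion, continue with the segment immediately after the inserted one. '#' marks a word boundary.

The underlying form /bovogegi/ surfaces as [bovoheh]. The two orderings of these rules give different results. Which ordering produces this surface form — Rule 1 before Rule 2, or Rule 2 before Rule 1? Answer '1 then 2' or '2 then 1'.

Order 1 then 2:
  1 Stop Lenition: [bovogegi] → [bovohehi]
  2 Apocope: [bovohehi] → [bovoheh]
  result: [bovoheh]
Order 2 then 1:
  2 Apocope: [bovogegi] → [bovogeg]
  1 Stop Lenition: [bovogeg] → [bovoheg]
  result: [bovoheg]

1 then 2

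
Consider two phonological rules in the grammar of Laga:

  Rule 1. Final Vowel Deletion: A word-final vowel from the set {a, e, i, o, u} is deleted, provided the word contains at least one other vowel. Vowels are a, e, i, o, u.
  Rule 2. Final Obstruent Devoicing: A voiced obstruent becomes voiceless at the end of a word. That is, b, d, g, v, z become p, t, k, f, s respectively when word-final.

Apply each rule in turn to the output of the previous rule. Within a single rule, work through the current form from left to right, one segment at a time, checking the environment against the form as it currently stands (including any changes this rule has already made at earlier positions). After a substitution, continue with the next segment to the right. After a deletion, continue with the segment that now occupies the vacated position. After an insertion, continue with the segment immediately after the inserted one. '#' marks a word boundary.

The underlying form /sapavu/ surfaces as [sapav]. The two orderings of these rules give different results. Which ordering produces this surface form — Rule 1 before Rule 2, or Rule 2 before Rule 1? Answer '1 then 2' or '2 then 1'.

2 then 1

Order 1 then 2:
  1 Final Vowel Deletion: [sapavu] → [sapav]
  2 Final Obstruent Devoicing: [sapav] → [sapaf]
  result: [sapaf]
Order 2 then 1:
  2 Final Obstruent Devoicing: no change — [sapavu]
  1 Final Vowel Deletion: [sapavu] → [sapav]
  result: [sapav]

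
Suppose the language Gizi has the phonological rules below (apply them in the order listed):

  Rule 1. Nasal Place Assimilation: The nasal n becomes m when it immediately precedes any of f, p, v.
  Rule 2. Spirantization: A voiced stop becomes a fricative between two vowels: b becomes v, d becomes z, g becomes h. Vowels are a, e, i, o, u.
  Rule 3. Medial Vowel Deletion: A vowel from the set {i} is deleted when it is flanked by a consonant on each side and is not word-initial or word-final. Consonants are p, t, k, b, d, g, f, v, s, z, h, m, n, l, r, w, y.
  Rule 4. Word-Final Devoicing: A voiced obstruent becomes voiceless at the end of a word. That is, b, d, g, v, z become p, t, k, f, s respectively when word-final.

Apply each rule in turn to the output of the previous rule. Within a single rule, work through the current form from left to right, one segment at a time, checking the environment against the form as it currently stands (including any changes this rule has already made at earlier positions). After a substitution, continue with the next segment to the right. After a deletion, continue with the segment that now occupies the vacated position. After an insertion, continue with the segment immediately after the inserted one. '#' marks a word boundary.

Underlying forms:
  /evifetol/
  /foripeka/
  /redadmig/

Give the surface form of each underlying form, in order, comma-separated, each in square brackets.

/evifetol/:
  Rule 1 Nasal Place Assimilation: no change — [evifetol]
  Rule 2 Spirantization: no change — [evifetol]
  Rule 3 Medial Vowel Deletion: [evifetol] → [evfetol]
  Rule 4 Word-Final Devoicing: no change — [evfetol]
/foripeka/:
  Rule 1 Nasal Place Assimilation: no change — [foripeka]
  Rule 2 Spirantization: no change — [foripeka]
  Rule 3 Medial Vowel Deletion: [foripeka] → [forpeka]
  Rule 4 Word-Final Devoicing: no change — [forpeka]
/redadmig/:
  Rule 1 Nasal Place Assimilation: no change — [redadmig]
  Rule 2 Spirantization: [redadmig] → [rezadmig]
  Rule 3 Medial Vowel Deletion: [rezadmig] → [rezadmg]
  Rule 4 Word-Final Devoicing: [rezadmg] → [rezadmk]

[evfetol], [forpeka], [rezadmk]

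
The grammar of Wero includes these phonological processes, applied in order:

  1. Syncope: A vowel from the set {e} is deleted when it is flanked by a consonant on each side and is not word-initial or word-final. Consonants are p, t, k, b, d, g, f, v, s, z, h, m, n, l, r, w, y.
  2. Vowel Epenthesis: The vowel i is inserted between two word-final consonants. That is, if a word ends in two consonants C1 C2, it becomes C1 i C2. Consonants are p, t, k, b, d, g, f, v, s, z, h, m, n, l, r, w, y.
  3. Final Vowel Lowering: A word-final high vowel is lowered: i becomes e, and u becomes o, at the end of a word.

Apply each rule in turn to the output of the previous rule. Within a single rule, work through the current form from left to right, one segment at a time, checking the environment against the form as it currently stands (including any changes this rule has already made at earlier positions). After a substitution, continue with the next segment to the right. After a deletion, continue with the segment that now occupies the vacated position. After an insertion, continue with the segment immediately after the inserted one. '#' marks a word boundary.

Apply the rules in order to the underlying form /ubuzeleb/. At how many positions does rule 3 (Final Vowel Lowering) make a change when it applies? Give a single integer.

1 Syncope: [ubuzeleb] → [ubuzlb]
2 Vowel Epenthesis: [ubuzlb] → [ubuzlib]
3 Final Vowel Lowering: no change — [ubuzlib]
Rule 3 changed 0 position(s).

0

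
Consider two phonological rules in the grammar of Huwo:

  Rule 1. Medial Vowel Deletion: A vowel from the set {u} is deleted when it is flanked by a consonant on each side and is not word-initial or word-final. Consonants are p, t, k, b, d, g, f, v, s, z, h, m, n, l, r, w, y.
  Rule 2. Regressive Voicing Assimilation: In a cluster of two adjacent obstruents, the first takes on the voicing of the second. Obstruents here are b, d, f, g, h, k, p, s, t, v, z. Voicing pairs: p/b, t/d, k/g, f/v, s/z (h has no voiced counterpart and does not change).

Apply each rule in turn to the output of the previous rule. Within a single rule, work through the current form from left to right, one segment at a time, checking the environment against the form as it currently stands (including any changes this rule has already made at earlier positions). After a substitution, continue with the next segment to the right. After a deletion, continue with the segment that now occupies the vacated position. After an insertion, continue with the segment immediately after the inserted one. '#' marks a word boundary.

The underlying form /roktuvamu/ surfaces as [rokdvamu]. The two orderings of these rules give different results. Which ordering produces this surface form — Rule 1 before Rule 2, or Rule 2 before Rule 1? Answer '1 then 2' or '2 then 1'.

1 then 2

Order 1 then 2:
  1 Medial Vowel Deletion: [roktuvamu] → [roktvamu]
  2 Regressive Voicing Assimilation: [roktvamu] → [rokdvamu]
  result: [rokdvamu]
Order 2 then 1:
  2 Regressive Voicing Assimilation: no change — [roktuvamu]
  1 Medial Vowel Deletion: [roktuvamu] → [roktvamu]
  result: [roktvamu]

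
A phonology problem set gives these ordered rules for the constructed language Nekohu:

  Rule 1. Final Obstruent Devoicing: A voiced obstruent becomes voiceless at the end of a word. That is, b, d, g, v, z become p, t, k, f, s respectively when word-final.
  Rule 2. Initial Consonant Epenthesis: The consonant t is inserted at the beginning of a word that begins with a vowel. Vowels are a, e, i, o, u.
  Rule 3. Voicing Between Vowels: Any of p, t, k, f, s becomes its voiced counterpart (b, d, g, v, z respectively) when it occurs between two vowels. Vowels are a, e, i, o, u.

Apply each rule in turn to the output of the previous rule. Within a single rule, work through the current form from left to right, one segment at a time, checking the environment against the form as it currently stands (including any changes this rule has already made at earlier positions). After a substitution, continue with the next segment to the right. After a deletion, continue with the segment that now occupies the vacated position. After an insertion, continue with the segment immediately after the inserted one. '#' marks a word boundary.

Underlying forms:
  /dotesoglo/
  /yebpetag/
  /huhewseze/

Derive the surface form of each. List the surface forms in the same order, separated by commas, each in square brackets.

[dodezoglo], [yebpedak], [huhewseze]

/dotesoglo/:
  Rule 1 Final Obstruent Devoicing: no change — [dotesoglo]
  Rule 2 Initial Consonant Epenthesis: no change — [dotesoglo]
  Rule 3 Voicing Between Vowels: [dotesoglo] → [dodezoglo]
/yebpetag/:
  Rule 1 Final Obstruent Devoicing: [yebpetag] → [yebpetak]
  Rule 2 Initial Consonant Epenthesis: no change — [yebpetak]
  Rule 3 Voicing Between Vowels: [yebpetak] → [yebpedak]
/huhewseze/:
  Rule 1 Final Obstruent Devoicing: no change — [huhewseze]
  Rule 2 Initial Consonant Epenthesis: no change — [huhewseze]
  Rule 3 Voicing Between Vowels: no change — [huhewseze]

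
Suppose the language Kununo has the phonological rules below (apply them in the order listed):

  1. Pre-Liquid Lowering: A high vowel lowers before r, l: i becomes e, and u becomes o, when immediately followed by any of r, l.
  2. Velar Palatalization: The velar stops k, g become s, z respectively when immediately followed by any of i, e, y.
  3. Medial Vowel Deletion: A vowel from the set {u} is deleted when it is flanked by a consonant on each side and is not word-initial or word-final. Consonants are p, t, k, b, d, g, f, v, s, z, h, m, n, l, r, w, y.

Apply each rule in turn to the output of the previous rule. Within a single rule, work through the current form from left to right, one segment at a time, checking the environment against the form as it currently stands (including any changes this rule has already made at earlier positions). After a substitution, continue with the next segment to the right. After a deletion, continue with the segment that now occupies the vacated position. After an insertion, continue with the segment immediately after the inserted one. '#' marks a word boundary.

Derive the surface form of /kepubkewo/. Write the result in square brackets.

[sepbsewo]

1 Pre-Liquid Lowering: no change — [kepubkewo]
2 Velar Palatalization: [kepubkewo] → [sepubsewo]
3 Medial Vowel Deletion: [sepubsewo] → [sepbsewo]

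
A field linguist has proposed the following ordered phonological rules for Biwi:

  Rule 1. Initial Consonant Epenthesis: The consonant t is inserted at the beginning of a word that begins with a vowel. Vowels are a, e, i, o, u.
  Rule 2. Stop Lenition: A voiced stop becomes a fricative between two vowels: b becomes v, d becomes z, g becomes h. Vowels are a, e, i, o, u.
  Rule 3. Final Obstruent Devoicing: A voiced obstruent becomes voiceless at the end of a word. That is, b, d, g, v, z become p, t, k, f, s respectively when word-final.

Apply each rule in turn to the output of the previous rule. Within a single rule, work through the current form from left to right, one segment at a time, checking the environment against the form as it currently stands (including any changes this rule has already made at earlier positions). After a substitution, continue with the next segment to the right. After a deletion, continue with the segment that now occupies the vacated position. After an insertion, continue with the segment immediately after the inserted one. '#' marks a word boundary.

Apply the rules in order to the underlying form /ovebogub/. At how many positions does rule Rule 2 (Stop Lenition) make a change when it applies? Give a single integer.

2

Rule 1 Initial Consonant Epenthesis: [ovebogub] → [tovebogub]
Rule 2 Stop Lenition: [tovebogub] → [tovevohub]
Rule 3 Final Obstruent Devoicing: [tovevohub] → [tovevohup]
Rule Rule 2 changed 2 position(s).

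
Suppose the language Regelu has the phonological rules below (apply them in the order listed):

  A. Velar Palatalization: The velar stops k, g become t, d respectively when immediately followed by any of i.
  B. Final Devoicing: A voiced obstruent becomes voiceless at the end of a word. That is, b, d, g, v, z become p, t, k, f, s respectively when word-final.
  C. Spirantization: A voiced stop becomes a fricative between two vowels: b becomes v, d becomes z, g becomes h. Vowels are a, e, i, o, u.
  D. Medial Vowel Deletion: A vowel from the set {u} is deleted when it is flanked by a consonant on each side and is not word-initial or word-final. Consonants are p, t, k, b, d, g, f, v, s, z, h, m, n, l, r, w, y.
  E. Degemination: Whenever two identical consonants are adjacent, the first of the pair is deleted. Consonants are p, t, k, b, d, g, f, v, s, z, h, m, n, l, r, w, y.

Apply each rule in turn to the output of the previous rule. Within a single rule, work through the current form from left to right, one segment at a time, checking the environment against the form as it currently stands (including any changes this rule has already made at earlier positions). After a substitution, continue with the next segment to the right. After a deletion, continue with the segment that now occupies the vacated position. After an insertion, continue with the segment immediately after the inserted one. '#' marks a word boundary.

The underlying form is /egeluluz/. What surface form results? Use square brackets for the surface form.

A Velar Palatalization: no change — [egeluluz]
B Final Devoicing: [egeluluz] → [egelulus]
C Spirantization: [egelulus] → [ehelulus]
D Medial Vowel Deletion: [ehelulus] → [ehells]
E Degemination: [ehells] → [ehels]

[ehels]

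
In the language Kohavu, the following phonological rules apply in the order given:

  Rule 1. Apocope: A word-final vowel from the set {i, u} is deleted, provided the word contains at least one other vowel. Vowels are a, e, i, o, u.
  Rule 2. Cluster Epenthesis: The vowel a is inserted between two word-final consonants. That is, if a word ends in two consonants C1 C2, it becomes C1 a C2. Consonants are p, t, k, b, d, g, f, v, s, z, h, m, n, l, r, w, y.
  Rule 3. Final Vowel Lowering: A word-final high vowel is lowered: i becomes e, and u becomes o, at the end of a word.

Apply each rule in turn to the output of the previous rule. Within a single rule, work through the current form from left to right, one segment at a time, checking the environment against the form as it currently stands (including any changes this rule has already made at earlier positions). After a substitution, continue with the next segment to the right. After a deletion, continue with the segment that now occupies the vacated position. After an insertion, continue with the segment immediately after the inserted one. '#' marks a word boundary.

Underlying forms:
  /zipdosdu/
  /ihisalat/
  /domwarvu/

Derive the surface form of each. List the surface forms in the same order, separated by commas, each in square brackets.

/zipdosdu/:
  Rule 1 Apocope: [zipdosdu] → [zipdosd]
  Rule 2 Cluster Epenthesis: [zipdosd] → [zipdosad]
  Rule 3 Final Vowel Lowering: no change — [zipdosad]
/ihisalat/:
  Rule 1 Apocope: no change — [ihisalat]
  Rule 2 Cluster Epenthesis: no change — [ihisalat]
  Rule 3 Final Vowel Lowering: no change — [ihisalat]
/domwarvu/:
  Rule 1 Apocope: [domwarvu] → [domwarv]
  Rule 2 Cluster Epenthesis: [domwarv] → [domwarav]
  Rule 3 Final Vowel Lowering: no change — [domwarav]

[zipdosad], [ihisalat], [domwarav]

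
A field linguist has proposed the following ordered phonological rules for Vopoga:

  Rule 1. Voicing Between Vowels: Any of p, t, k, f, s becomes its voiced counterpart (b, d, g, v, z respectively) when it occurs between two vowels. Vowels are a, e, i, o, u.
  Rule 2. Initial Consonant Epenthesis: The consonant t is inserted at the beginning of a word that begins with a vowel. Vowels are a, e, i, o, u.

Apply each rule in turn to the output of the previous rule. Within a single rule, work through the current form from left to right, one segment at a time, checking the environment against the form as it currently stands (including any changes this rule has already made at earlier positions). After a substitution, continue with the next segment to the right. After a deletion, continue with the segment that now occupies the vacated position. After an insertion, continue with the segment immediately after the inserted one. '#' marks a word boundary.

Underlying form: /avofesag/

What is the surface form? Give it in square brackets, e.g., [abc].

Rule 1 Voicing Between Vowels: [avofesag] → [avovezag]
Rule 2 Initial Consonant Epenthesis: [avovezag] → [tavovezag]

[tavovezag]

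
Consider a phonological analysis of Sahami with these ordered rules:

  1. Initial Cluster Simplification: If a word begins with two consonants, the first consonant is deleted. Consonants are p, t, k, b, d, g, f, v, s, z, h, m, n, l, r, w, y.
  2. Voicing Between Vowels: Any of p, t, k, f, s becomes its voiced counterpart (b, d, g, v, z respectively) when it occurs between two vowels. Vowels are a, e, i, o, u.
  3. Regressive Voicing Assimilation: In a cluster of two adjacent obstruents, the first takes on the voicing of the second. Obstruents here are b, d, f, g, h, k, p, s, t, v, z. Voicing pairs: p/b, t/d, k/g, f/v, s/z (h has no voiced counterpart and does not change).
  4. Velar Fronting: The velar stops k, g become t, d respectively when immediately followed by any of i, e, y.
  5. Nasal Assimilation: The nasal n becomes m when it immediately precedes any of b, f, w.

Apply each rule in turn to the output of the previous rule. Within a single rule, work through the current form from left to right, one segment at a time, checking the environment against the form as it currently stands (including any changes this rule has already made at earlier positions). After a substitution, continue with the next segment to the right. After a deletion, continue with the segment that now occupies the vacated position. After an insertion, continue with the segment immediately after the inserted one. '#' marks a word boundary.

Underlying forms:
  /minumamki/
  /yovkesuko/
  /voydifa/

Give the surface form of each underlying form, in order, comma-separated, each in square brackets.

[minumamti], [yoftezugo], [voydiva]

/minumamki/:
  1 Initial Cluster Simplification: no change — [minumamki]
  2 Voicing Between Vowels: no change — [minumamki]
  3 Regressive Voicing Assimilation: no change — [minumamki]
  4 Velar Fronting: [minumamki] → [minumamti]
  5 Nasal Assimilation: no change — [minumamti]
/yovkesuko/:
  1 Initial Cluster Simplification: no change — [yovkesuko]
  2 Voicing Between Vowels: [yovkesuko] → [yovkezugo]
  3 Regressive Voicing Assimilation: [yovkezugo] → [yofkezugo]
  4 Velar Fronting: [yofkezugo] → [yoftezugo]
  5 Nasal Assimilation: no change — [yoftezugo]
/voydifa/:
  1 Initial Cluster Simplification: no change — [voydifa]
  2 Voicing Between Vowels: [voydifa] → [voydiva]
  3 Regressive Voicing Assimilation: no change — [voydiva]
  4 Velar Fronting: no change — [voydiva]
  5 Nasal Assimilation: no change — [voydiva]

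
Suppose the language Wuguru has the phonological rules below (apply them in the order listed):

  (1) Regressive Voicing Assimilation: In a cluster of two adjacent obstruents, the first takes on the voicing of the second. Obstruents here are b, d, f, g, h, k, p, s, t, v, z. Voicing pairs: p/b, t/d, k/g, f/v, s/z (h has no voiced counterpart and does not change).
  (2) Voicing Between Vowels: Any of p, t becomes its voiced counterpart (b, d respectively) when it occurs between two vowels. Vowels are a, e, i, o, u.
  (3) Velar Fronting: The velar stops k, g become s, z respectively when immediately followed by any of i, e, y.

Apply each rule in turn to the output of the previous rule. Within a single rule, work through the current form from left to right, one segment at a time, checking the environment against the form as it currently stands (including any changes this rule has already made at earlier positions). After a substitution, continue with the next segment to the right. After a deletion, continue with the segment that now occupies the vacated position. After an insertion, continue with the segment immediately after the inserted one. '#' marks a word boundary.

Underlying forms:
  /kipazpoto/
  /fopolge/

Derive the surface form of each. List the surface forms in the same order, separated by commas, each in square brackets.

[sibaspodo], [fobolze]

/kipazpoto/:
  (1) Regressive Voicing Assimilation: [kipazpoto] → [kipaspoto]
  (2) Voicing Between Vowels: [kipaspoto] → [kibaspodo]
  (3) Velar Fronting: [kibaspodo] → [sibaspodo]
/fopolge/:
  (1) Regressive Voicing Assimilation: no change — [fopolge]
  (2) Voicing Between Vowels: [fopolge] → [fobolge]
  (3) Velar Fronting: [fobolge] → [fobolze]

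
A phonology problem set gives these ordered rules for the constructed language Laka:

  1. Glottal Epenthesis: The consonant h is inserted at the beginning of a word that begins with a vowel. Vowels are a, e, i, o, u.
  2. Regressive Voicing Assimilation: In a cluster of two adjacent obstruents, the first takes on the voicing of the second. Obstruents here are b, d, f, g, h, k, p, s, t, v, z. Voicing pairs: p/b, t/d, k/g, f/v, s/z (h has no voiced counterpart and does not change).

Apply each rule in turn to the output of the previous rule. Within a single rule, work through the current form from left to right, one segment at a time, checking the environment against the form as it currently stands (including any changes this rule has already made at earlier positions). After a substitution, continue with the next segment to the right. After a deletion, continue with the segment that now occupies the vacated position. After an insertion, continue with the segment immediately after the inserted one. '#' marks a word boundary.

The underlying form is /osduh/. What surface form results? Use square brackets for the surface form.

1 Glottal Epenthesis: [osduh] → [hosduh]
2 Regressive Voicing Assimilation: [hosduh] → [hozduh]

[hozduh]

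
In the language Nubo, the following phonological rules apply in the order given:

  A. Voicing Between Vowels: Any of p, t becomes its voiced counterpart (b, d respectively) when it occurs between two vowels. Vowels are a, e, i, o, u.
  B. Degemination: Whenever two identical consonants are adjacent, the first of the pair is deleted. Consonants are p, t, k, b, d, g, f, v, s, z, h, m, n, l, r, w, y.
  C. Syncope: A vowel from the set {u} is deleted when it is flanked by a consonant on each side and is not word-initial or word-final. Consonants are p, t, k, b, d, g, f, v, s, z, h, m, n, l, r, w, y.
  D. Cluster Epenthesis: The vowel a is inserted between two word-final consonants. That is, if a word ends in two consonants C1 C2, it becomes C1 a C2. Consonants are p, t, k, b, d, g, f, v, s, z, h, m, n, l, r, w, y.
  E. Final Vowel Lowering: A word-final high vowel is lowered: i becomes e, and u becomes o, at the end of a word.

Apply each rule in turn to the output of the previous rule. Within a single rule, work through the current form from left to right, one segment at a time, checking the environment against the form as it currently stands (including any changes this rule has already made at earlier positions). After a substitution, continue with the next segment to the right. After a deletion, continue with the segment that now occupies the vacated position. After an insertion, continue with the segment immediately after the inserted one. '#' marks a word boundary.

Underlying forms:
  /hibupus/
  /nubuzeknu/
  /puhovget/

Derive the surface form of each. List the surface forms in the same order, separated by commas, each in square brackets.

[hibbas], [nbzekno], [phovget]

/hibupus/:
  A Voicing Between Vowels: [hibupus] → [hibubus]
  B Degemination: no change — [hibubus]
  C Syncope: [hibubus] → [hibbs]
  D Cluster Epenthesis: [hibbs] → [hibbas]
  E Final Vowel Lowering: no change — [hibbas]
/nubuzeknu/:
  A Voicing Between Vowels: no change — [nubuzeknu]
  B Degemination: no change — [nubuzeknu]
  C Syncope: [nubuzeknu] → [nbzeknu]
  D Cluster Epenthesis: no change — [nbzeknu]
  E Final Vowel Lowering: [nbzeknu] → [nbzekno]
/puhovget/:
  A Voicing Between Vowels: no change — [puhovget]
  B Degemination: no change — [puhovget]
  C Syncope: [puhovget] → [phovget]
  D Cluster Epenthesis: no change — [phovget]
  E Final Vowel Lowering: no change — [phovget]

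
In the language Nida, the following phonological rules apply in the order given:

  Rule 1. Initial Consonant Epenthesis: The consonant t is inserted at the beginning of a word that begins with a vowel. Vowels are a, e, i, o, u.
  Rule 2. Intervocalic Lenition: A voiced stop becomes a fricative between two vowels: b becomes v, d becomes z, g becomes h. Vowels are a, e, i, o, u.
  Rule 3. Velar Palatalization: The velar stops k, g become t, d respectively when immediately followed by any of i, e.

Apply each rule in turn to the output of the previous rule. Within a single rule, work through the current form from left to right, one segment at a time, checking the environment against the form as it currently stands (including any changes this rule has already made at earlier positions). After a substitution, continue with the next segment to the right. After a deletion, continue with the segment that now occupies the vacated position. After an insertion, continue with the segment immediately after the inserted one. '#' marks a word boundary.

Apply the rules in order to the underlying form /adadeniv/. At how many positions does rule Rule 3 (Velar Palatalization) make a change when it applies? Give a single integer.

0

Rule 1 Initial Consonant Epenthesis: [adadeniv] → [tadadeniv]
Rule 2 Intervocalic Lenition: [tadadeniv] → [tazazeniv]
Rule 3 Velar Palatalization: no change — [tazazeniv]
Rule Rule 3 changed 0 position(s).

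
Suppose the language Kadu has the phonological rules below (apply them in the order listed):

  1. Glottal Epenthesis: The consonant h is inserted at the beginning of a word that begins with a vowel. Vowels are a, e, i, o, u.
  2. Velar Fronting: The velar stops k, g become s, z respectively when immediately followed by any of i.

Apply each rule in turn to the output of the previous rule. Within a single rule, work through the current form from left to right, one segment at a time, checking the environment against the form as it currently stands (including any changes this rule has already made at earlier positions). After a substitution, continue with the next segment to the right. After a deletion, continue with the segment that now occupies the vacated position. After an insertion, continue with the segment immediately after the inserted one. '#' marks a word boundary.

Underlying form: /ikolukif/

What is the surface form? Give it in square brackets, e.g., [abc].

[hikolusif]

1 Glottal Epenthesis: [ikolukif] → [hikolukif]
2 Velar Fronting: [hikolukif] → [hikolusif]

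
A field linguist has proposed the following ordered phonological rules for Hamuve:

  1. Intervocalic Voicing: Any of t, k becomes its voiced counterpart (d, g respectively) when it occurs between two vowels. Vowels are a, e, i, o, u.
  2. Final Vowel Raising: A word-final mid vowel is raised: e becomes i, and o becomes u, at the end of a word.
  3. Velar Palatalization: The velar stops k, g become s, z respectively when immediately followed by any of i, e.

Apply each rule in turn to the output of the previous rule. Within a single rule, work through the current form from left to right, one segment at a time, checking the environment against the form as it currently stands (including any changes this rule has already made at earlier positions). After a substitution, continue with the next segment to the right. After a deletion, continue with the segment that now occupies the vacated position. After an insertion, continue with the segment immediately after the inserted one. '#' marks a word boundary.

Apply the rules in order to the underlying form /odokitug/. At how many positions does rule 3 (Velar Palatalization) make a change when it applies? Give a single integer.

1 Intervocalic Voicing: [odokitug] → [odogidug]
2 Final Vowel Raising: no change — [odogidug]
3 Velar Palatalization: [odogidug] → [odozidug]
Rule 3 changed 1 position(s).

1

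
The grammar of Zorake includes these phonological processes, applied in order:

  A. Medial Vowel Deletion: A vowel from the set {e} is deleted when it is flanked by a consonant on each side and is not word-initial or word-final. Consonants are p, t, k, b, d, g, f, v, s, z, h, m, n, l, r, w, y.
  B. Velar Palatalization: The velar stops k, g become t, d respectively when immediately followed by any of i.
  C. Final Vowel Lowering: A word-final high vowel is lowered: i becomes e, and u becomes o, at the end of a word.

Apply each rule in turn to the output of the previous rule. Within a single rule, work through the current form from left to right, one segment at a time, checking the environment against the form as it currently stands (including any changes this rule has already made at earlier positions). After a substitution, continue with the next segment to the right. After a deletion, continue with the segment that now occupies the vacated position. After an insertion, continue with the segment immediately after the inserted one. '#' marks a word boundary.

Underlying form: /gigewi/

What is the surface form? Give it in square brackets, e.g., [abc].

[digwe]

A Medial Vowel Deletion: [gigewi] → [gigwi]
B Velar Palatalization: [gigwi] → [digwi]
C Final Vowel Lowering: [digwi] → [digwe]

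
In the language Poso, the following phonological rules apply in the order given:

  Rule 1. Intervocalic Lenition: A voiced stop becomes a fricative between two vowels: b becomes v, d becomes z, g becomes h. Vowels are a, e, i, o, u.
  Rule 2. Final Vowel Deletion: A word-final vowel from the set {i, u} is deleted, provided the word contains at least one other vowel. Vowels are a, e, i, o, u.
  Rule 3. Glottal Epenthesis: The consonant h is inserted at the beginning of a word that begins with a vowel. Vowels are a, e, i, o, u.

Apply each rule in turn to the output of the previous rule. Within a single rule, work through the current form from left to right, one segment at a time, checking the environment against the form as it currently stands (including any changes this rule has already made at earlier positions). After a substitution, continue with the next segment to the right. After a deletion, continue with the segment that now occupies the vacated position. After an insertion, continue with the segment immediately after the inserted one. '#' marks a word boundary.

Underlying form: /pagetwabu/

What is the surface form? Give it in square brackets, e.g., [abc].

Rule 1 Intervocalic Lenition: [pagetwabu] → [pahetwavu]
Rule 2 Final Vowel Deletion: [pahetwavu] → [pahetwav]
Rule 3 Glottal Epenthesis: no change — [pahetwav]

[pahetwav]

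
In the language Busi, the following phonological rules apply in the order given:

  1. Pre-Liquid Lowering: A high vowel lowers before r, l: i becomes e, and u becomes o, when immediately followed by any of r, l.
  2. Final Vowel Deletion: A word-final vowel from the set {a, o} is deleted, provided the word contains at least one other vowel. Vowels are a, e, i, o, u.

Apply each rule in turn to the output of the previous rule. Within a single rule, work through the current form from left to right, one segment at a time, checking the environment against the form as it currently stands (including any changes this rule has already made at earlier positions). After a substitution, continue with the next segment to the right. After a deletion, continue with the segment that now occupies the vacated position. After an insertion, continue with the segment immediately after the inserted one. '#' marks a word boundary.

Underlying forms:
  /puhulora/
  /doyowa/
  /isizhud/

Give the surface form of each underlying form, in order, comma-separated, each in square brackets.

[puholor], [doyow], [isizhud]

/puhulora/:
  1 Pre-Liquid Lowering: [puhulora] → [puholora]
  2 Final Vowel Deletion: [puholora] → [puholor]
/doyowa/:
  1 Pre-Liquid Lowering: no change — [doyowa]
  2 Final Vowel Deletion: [doyowa] → [doyow]
/isizhud/:
  1 Pre-Liquid Lowering: no change — [isizhud]
  2 Final Vowel Deletion: no change — [isizhud]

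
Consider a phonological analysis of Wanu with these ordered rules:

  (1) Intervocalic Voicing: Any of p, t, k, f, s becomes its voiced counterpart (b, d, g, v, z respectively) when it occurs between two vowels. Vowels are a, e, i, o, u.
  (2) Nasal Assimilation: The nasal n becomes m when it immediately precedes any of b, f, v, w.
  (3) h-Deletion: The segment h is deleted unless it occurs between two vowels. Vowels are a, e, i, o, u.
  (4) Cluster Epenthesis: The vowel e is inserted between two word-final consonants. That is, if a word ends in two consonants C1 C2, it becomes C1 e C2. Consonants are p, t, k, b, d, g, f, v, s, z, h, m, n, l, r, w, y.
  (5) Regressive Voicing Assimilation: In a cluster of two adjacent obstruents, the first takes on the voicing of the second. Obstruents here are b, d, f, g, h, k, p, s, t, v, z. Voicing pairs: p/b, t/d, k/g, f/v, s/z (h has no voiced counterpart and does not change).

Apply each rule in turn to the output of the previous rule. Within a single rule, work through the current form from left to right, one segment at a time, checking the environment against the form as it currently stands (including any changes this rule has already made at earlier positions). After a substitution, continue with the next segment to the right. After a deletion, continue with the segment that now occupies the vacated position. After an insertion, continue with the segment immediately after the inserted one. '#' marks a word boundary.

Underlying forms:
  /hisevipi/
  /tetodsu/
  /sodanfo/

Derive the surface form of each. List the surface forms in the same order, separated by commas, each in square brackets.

/hisevipi/:
  (1) Intervocalic Voicing: [hisevipi] → [hizevibi]
  (2) Nasal Assimilation: no change — [hizevibi]
  (3) h-Deletion: [hizevibi] → [izevibi]
  (4) Cluster Epenthesis: no change — [izevibi]
  (5) Regressive Voicing Assimilation: no change — [izevibi]
/tetodsu/:
  (1) Intervocalic Voicing: [tetodsu] → [tedodsu]
  (2) Nasal Assimilation: no change — [tedodsu]
  (3) h-Deletion: no change — [tedodsu]
  (4) Cluster Epenthesis: no change — [tedodsu]
  (5) Regressive Voicing Assimilation: [tedodsu] → [tedotsu]
/sodanfo/:
  (1) Intervocalic Voicing: no change — [sodanfo]
  (2) Nasal Assimilation: [sodanfo] → [sodamfo]
  (3) h-Deletion: no change — [sodamfo]
  (4) Cluster Epenthesis: no change — [sodamfo]
  (5) Regressive Voicing Assimilation: no change — [sodamfo]

[izevibi], [tedotsu], [sodamfo]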